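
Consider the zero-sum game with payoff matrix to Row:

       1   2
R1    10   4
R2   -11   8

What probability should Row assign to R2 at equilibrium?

Row minima: R1 → 4, R2 → -11; maximin = 4.
Column maxima: 1 → 10, 2 → 8; minimax = 8.
4 ≠ 8, so there is no saddle point; optimal play is mixed.
Let Row play R1 with probability p. Expected payoff against 1: 10p + (-11)(1−p) = 21p − 11; against 2: 4p + 8(1−p) = −4p + 8.
Setting these equal: 21p − 11 = −4p + 8 ⇒ 25p = 19 ⇒ p = 19/25, and the value is (21)·(19/25) − 11 = 124/25.
For Column: with q = P(1), equating R1's and R2's payoffs gives 6q + 4 = −19q + 8 ⇒ q = 4/25.

6/25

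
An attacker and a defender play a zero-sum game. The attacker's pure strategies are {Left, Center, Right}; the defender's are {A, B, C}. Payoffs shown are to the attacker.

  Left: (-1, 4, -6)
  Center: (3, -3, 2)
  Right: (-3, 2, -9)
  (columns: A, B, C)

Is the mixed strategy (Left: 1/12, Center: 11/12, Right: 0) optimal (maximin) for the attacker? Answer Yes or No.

No

Against A this mix gives (1/12)·(-1) + (11/12)·3 = 8/3.
Against B this mix gives (1/12)·4 + (11/12)·(-3) = -29/12.
Against C this mix gives (1/12)·(-6) + (11/12)·2 = 4/3.
The defender will play B, holding the attacker to -29/12. Shifting weight toward the row that does better against B would raise this floor (the equalizing mix achieves -2/3 against both B and C), so the proposed strategy is not optimal.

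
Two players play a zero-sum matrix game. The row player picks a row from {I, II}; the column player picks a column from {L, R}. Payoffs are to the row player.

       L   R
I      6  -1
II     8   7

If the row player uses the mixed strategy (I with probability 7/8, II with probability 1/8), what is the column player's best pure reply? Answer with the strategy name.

R

If the column player plays L, the row player's expected payoff is (7/8)·6 + (1/8)·8 = 25/4.
If the column player plays R, the row player's expected payoff is (7/8)·(-1) + (1/8)·7 = 0.
The column player minimizes the row player's payoff; the smallest is 0, so the best response is R.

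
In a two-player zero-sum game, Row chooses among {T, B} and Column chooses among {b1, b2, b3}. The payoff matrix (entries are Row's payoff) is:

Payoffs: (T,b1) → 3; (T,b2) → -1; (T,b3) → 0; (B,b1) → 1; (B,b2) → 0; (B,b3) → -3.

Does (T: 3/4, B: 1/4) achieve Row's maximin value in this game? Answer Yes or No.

Yes

Against b1 this mix gives (3/4)·3 + (1/4)·1 = 5/2.
Against b2 this mix gives (3/4)·(-1) + (1/4)·0 = -3/4.
Against b3 this mix gives (3/4)·0 + (1/4)·(-3) = -3/4.
All of Column's active replies (b2, b3) yield -3/4, and no column does worse for Row. The mix makes Column indifferent and guarantees -3/4, so it is optimal.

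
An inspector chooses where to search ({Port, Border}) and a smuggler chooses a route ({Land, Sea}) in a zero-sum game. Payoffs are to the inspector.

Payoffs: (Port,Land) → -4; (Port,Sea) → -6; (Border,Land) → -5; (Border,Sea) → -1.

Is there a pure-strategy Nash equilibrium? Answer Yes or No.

Row minima: Port → -6, Border → -5; maximin = -5.
Column maxima: Land → -4, Sea → -1; minimax = -4.
-5 ≠ -4, so no pure-strategy equilibrium exists.

No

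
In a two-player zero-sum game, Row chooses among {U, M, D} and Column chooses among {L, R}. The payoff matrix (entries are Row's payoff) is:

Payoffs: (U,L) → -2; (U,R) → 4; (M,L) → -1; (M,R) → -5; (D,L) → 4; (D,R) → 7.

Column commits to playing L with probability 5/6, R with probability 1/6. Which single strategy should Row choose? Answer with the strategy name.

Expected payoff of U: (5/6)·(-2) + (1/6)·4 = -1.
Expected payoff of M: (5/6)·(-1) + (1/6)·(-5) = -5/3.
Expected payoff of D: (5/6)·4 + (1/6)·7 = 9/2.
The largest is 9/2, so Row's best response is D.

D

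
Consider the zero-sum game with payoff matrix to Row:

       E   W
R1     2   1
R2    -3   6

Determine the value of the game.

Row minima: R1 → 1, R2 → -3; maximin = 1.
Column maxima: E → 2, W → 6; minimax = 2.
1 ≠ 2, so there is no saddle point; optimal play is mixed.
Let Row play R1 with probability p. Expected payoff against E: 2p + (-3)(1−p) = 5p − 3; against W: 1p + 6(1−p) = −5p + 6.
Setting these equal: 5p − 3 = −5p + 6 ⇒ 10p = 9 ⇒ p = 9/10, and the value is (5)·(9/10) − 3 = 3/2.
For Column: with q = P(E), equating R1's and R2's payoffs gives q + 1 = −9q + 6 ⇒ q = 1/2.

3/2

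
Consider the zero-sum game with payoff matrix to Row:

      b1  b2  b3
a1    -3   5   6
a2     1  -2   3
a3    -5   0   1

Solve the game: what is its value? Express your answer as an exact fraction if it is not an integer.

-1/11

Row minima: a1 → -3, a2 → -2, a3 → -5; maximin = -2.
Column maxima: b1 → 1, b2 → 5, b3 → 6; minimax = 1.
-2 ≠ 1, so there is no saddle point; optimal play is mixed.
a3 is strictly dominated by a1, so Row never plays it.
b3 is strictly dominated by b1 (it gives Row strictly more in every row), so Column never plays it.
On the remaining 2×2 (a1, a2 vs b1, b2):
Let Row play a1 with probability p. Expected payoff against b1: (-3)p + 1(1−p) = −4p + 1; against b2: 5p + (-2)(1−p) = 7p − 2.
Setting these equal: −4p + 1 = 7p − 2 ⇒ −11p = -3 ⇒ p = 3/11, and the value is (-4)·(3/11) + 1 = -1/11.
For Column: with q = P(b1), equating a1's and a2's payoffs gives −8q + 5 = 3q − 2 ⇒ q = 7/11.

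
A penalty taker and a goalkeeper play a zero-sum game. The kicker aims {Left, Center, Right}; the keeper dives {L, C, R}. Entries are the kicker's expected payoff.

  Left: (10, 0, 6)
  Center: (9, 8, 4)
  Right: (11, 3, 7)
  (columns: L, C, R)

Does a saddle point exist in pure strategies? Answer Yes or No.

No

Row minima: Left → 0, Center → 4, Right → 3; maximin = 4.
Column maxima: L → 11, C → 8, R → 7; minimax = 7.
4 ≠ 7, so no pure-strategy equilibrium exists.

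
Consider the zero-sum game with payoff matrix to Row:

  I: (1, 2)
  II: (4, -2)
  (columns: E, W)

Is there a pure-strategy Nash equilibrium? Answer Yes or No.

Row minima: I → 1, II → -2; maximin = 1.
Column maxima: E → 4, W → 2; minimax = 2.
1 ≠ 2, so no pure-strategy equilibrium exists.

No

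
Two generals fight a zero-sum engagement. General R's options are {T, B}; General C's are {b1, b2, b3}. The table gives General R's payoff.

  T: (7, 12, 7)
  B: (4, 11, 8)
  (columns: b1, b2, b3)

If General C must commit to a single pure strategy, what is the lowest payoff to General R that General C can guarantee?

7

Column maxima: b1 → 7, b2 → 12, b3 → 8.
The smallest of these is 7.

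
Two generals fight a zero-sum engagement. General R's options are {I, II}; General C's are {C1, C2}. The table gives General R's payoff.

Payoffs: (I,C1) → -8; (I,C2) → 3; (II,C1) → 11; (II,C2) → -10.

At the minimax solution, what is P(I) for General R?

Row minima: I → -8, II → -10; maximin = -8.
Column maxima: C1 → 11, C2 → 3; minimax = 3.
-8 ≠ 3, so there is no saddle point; optimal play is mixed.
Let General R play I with probability p. Expected payoff against C1: (-8)p + 11(1−p) = −19p + 11; against C2: 3p + (-10)(1−p) = 13p − 10.
Setting these equal: −19p + 11 = 13p − 10 ⇒ −32p = -21 ⇒ p = 21/32, and the value is (-19)·(21/32) + 11 = -47/32.
For General C: with q = P(C1), equating I's and II's payoffs gives −11q + 3 = 21q − 10 ⇒ q = 13/32.

21/32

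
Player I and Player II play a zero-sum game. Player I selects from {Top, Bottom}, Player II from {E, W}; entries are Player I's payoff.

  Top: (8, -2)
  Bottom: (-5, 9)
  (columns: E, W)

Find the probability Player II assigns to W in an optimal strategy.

13/24

Row minima: Top → -2, Bottom → -5; maximin = -2.
Column maxima: E → 8, W → 9; minimax = 8.
-2 ≠ 8, so there is no saddle point; optimal play is mixed.
Let Player I play Top with probability p. Expected payoff against E: 8p + (-5)(1−p) = 13p − 5; against W: (-2)p + 9(1−p) = −11p + 9.
Setting these equal: 13p − 5 = −11p + 9 ⇒ 24p = 14 ⇒ p = 7/12, and the value is (13)·(7/12) − 5 = 31/12.
For Player II: with q = P(E), equating Top's and Bottom's payoffs gives 10q − 2 = −14q + 9 ⇒ q = 11/24.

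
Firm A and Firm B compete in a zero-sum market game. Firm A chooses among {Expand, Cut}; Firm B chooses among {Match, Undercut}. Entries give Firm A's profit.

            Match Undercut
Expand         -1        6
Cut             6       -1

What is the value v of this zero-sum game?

5/2

Row minima: Expand → -1, Cut → -1; maximin = -1.
Column maxima: Match → 6, Undercut → 6; minimax = 6.
-1 ≠ 6, so there is no saddle point; optimal play is mixed.
Let Firm A play Expand with probability p. Expected payoff against Match: (-1)p + 6(1−p) = −7p + 6; against Undercut: 6p + (-1)(1−p) = 7p − 1.
Setting these equal: −7p + 6 = 7p − 1 ⇒ −14p = -7 ⇒ p = 1/2, and the value is (-7)·(1/2) + 6 = 5/2.
For Firm B: with q = P(Match), equating Expand's and Cut's payoffs gives −7q + 6 = 7q − 1 ⇒ q = 1/2.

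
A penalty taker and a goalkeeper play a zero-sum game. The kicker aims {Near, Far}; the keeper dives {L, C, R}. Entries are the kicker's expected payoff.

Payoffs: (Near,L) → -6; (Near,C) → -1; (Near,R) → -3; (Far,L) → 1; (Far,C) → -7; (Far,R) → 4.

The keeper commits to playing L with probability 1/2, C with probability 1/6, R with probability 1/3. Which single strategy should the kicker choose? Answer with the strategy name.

Far

Expected payoff of Near: (1/2)·(-6) + (1/6)·(-1) + (1/3)·(-3) = -25/6.
Expected payoff of Far: (1/2)·1 + (1/6)·(-7) + (1/3)·4 = 2/3.
The largest is 2/3, so the kicker's best response is Far.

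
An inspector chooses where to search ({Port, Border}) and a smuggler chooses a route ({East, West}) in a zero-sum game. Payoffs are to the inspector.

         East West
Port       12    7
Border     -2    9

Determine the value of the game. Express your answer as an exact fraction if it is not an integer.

61/8

Row minima: Port → 7, Border → -2; maximin = 7.
Column maxima: East → 12, West → 9; minimax = 9.
7 ≠ 9, so there is no saddle point; optimal play is mixed.
Let the inspector play Port with probability p. Expected payoff against East: 12p + (-2)(1−p) = 14p − 2; against West: 7p + 9(1−p) = −2p + 9.
Setting these equal: 14p − 2 = −2p + 9 ⇒ 16p = 11 ⇒ p = 11/16, and the value is (14)·(11/16) − 2 = 61/8.
For the smuggler: with q = P(East), equating Port's and Border's payoffs gives 5q + 7 = −11q + 9 ⇒ q = 1/8.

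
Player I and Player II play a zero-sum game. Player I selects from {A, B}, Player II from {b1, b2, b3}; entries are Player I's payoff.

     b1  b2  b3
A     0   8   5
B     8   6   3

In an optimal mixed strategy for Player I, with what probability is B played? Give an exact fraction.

Row minima: A → 0, B → 3; maximin = 3.
Column maxima: b1 → 8, b2 → 8, b3 → 5; minimax = 5.
3 ≠ 5, so there is no saddle point; optimal play is mixed.
b2 is strictly dominated by b3 (it gives Player I strictly more in every row), so Player II never plays it.
On the remaining 2×2 (A, B vs b1, b3):
Let Player I play A with probability p. Expected payoff against b1: 0p + 8(1−p) = −8p + 8; against b3: 5p + 3(1−p) = 2p + 3.
Setting these equal: −8p + 8 = 2p + 3 ⇒ −10p = -5 ⇒ p = 1/2, and the value is (-8)·(1/2) + 8 = 4.
For Player II: with q = P(b1), equating A's and B's payoffs gives −5q + 5 = 5q + 3 ⇒ q = 1/5.

1/2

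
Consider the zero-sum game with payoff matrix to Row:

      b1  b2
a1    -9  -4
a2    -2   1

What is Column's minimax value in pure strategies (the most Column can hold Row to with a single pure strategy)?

-2

Column maxima: b1 → -2, b2 → 1.
The smallest of these is -2.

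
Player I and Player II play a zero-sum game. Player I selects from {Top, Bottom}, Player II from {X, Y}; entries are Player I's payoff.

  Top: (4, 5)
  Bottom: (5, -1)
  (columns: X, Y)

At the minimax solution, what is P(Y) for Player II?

1/7

Row minima: Top → 4, Bottom → -1; maximin = 4.
Column maxima: X → 5, Y → 5; minimax = 5.
4 ≠ 5, so there is no saddle point; optimal play is mixed.
Let Player I play Top with probability p. Expected payoff against X: 4p + 5(1−p) = −p + 5; against Y: 5p + (-1)(1−p) = 6p − 1.
Setting these equal: −p + 5 = 6p − 1 ⇒ −7p = -6 ⇒ p = 6/7, and the value is (-1)·(6/7) + 5 = 29/7.
For Player II: with q = P(X), equating Top's and Bottom's payoffs gives −q + 5 = 6q − 1 ⇒ q = 6/7.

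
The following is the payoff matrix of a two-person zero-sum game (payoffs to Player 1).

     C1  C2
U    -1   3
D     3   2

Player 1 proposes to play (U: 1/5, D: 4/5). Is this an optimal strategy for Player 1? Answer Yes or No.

Against C1 this mix gives (1/5)·(-1) + (4/5)·3 = 11/5.
Against C2 this mix gives (1/5)·3 + (4/5)·2 = 11/5.
All of Player 2's active replies (C1, C2) yield 11/5, and no column does worse for Player 1. The mix makes Player 2 indifferent and guarantees 11/5, so it is optimal.

Yes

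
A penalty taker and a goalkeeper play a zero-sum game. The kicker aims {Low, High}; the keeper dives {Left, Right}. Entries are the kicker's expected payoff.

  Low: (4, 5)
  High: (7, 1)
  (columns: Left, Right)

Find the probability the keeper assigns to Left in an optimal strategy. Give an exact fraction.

4/7

Row minima: Low → 4, High → 1; maximin = 4.
Column maxima: Left → 7, Right → 5; minimax = 5.
4 ≠ 5, so there is no saddle point; optimal play is mixed.
Let the kicker play Low with probability p. Expected payoff against Left: 4p + 7(1−p) = −3p + 7; against Right: 5p + 1(1−p) = 4p + 1.
Setting these equal: −3p + 7 = 4p + 1 ⇒ −7p = -6 ⇒ p = 6/7, and the value is (-3)·(6/7) + 7 = 31/7.
For the keeper: with q = P(Left), equating Low's and High's payoffs gives −q + 5 = 6q + 1 ⇒ q = 4/7.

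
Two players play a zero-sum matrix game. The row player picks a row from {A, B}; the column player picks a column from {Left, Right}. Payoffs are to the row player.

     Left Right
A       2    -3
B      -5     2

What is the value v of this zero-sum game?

-11/12

Row minima: A → -3, B → -5; maximin = -3.
Column maxima: Left → 2, Right → 2; minimax = 2.
-3 ≠ 2, so there is no saddle point; optimal play is mixed.
Let the row player play A with probability p. Expected payoff against Left: 2p + (-5)(1−p) = 7p − 5; against Right: (-3)p + 2(1−p) = −5p + 2.
Setting these equal: 7p − 5 = −5p + 2 ⇒ 12p = 7 ⇒ p = 7/12, and the value is (7)·(7/12) − 5 = -11/12.
For the column player: with q = P(Left), equating A's and B's payoffs gives 5q − 3 = −7q + 2 ⇒ q = 5/12.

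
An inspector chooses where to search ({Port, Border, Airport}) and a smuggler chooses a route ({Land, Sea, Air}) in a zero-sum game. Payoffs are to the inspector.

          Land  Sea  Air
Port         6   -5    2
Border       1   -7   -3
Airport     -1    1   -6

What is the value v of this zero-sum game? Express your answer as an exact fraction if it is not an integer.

-2

Row minima: Port → -5, Border → -7, Airport → -6; maximin = -5.
Column maxima: Land → 6, Sea → 1, Air → 2; minimax = 1.
-5 ≠ 1, so there is no saddle point; optimal play is mixed.
Border is strictly dominated by Port, so the inspector never plays it.
Land is strictly dominated by Air (it gives the inspector strictly more in every row), so the smuggler never plays it.
On the remaining 2×2 (Port, Airport vs Sea, Air):
Let the inspector play Port with probability p. Expected payoff against Sea: (-5)p + 1(1−p) = −6p + 1; against Air: 2p + (-6)(1−p) = 8p − 6.
Setting these equal: −6p + 1 = 8p − 6 ⇒ −14p = -7 ⇒ p = 1/2, and the value is (-6)·(1/2) + 1 = -2.
For the smuggler: with q = P(Sea), equating Port's and Airport's payoffs gives −7q + 2 = 7q − 6 ⇒ q = 4/7.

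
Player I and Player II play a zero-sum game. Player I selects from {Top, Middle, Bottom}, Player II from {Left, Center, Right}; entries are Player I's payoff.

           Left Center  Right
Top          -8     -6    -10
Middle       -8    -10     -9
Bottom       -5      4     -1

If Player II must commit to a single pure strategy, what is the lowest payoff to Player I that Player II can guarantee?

-5

Column maxima: Left → -5, Center → 4, Right → -1.
The smallest of these is -5.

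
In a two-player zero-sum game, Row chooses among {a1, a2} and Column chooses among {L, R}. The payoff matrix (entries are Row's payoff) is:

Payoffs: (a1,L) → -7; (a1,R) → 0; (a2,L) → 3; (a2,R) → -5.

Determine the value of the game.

Row minima: a1 → -7, a2 → -5; maximin = -5.
Column maxima: L → 3, R → 0; minimax = 0.
-5 ≠ 0, so there is no saddle point; optimal play is mixed.
Let Row play a1 with probability p. Expected payoff against L: (-7)p + 3(1−p) = −10p + 3; against R: 0p + (-5)(1−p) = 5p − 5.
Setting these equal: −10p + 3 = 5p − 5 ⇒ −15p = -8 ⇒ p = 8/15, and the value is (-10)·(8/15) + 3 = -7/3.
For Column: with q = P(L), equating a1's and a2's payoffs gives −7q = 8q − 5 ⇒ q = 1/3.

-7/3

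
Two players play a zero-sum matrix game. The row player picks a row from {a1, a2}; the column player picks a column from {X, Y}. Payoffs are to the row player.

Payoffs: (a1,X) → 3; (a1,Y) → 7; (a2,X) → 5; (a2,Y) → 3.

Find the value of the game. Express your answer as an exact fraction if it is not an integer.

Row minima: a1 → 3, a2 → 3; maximin = 3.
Column maxima: X → 5, Y → 7; minimax = 5.
3 ≠ 5, so there is no saddle point; optimal play is mixed.
Let the row player play a1 with probability p. Expected payoff against X: 3p + 5(1−p) = −2p + 5; against Y: 7p + 3(1−p) = 4p + 3.
Setting these equal: −2p + 5 = 4p + 3 ⇒ −6p = -2 ⇒ p = 1/3, and the value is (-2)·(1/3) + 5 = 13/3.
For the column player: with q = P(X), equating a1's and a2's payoffs gives −4q + 7 = 2q + 3 ⇒ q = 2/3.

13/3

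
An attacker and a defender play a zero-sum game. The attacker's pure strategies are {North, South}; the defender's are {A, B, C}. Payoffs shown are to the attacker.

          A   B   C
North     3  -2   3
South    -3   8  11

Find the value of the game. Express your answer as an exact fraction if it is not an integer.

9/8

Row minima: North → -2, South → -3; maximin = -2.
Column maxima: A → 3, B → 8, C → 11; minimax = 3.
-2 ≠ 3, so there is no saddle point; optimal play is mixed.
C is strictly dominated by B (it gives the attacker strictly more in every row), so the defender never plays it.
On the remaining 2×2 (North, South vs A, B):
Let the attacker play North with probability p. Expected payoff against A: 3p + (-3)(1−p) = 6p − 3; against B: (-2)p + 8(1−p) = −10p + 8.
Setting these equal: 6p − 3 = −10p + 8 ⇒ 16p = 11 ⇒ p = 11/16, and the value is (6)·(11/16) − 3 = 9/8.
For the defender: with q = P(A), equating North's and South's payoffs gives 5q − 2 = −11q + 8 ⇒ q = 5/8.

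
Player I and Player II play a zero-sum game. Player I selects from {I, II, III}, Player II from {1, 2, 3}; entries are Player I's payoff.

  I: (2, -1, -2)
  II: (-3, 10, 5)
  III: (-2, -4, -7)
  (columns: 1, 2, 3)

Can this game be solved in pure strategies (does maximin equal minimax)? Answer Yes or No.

Row minima: I → -2, II → -3, III → -7; maximin = -2.
Column maxima: 1 → 2, 2 → 10, 3 → 5; minimax = 2.
-2 ≠ 2, so no pure-strategy equilibrium exists.

No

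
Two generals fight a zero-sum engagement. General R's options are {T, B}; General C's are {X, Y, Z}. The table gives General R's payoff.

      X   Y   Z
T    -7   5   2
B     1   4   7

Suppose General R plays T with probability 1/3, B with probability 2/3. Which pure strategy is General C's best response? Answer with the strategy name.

If General C plays X, General R's expected payoff is (1/3)·(-7) + (2/3)·1 = -5/3.
If General C plays Y, General R's expected payoff is (1/3)·5 + (2/3)·4 = 13/3.
If General C plays Z, General R's expected payoff is (1/3)·2 + (2/3)·7 = 16/3.
General C minimizes General R's payoff; the smallest is -5/3, so the best response is X.

X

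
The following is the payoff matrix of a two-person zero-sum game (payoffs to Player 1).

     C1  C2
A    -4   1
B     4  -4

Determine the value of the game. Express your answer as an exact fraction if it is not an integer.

Row minima: A → -4, B → -4; maximin = -4.
Column maxima: C1 → 4, C2 → 1; minimax = 1.
-4 ≠ 1, so there is no saddle point; optimal play is mixed.
Let Player 1 play A with probability p. Expected payoff against C1: (-4)p + 4(1−p) = −8p + 4; against C2: 1p + (-4)(1−p) = 5p − 4.
Setting these equal: −8p + 4 = 5p − 4 ⇒ −13p = -8 ⇒ p = 8/13, and the value is (-8)·(8/13) + 4 = -12/13.
For Player 2: with q = P(C1), equating A's and B's payoffs gives −5q + 1 = 8q − 4 ⇒ q = 5/13.

-12/13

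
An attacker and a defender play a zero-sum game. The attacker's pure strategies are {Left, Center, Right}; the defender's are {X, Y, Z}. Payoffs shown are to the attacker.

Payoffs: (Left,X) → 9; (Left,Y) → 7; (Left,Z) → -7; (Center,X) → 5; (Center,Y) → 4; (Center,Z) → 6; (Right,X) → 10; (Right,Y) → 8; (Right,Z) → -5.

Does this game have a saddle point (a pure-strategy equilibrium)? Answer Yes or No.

Row minima: Left → -7, Center → 4, Right → -5; maximin = 4.
Column maxima: X → 10, Y → 8, Z → 6; minimax = 6.
4 ≠ 6, so no pure-strategy equilibrium exists.

No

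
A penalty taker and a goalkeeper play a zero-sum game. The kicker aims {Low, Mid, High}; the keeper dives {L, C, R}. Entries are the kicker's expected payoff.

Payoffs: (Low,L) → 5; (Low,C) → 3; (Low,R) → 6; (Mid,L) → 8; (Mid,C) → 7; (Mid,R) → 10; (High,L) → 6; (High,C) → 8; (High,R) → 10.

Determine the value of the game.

Row minima: Low → 3, Mid → 7, High → 6; maximin = 7.
Column maxima: L → 8, C → 8, R → 10; minimax = 8.
7 ≠ 8, so there is no saddle point; optimal play is mixed.
Low is strictly dominated by Mid, so the kicker never plays it.
R is strictly dominated by L (it gives the kicker strictly more in every row), so the keeper never plays it.
On the remaining 2×2 (Mid, High vs L, C):
Let the kicker play Mid with probability p. Expected payoff against L: 8p + 6(1−p) = 2p + 6; against C: 7p + 8(1−p) = −p + 8.
Setting these equal: 2p + 6 = −p + 8 ⇒ 3p = 2 ⇒ p = 2/3, and the value is (2)·(2/3) + 6 = 22/3.
For the keeper: with q = P(L), equating Mid's and High's payoffs gives q + 7 = −2q + 8 ⇒ q = 1/3.

22/3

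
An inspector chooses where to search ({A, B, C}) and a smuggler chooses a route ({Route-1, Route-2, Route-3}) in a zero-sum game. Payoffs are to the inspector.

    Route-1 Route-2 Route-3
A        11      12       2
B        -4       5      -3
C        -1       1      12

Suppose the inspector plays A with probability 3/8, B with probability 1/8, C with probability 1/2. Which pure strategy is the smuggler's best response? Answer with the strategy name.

Route-1

If the smuggler plays Route-1, the inspector's expected payoff is (3/8)·11 + (1/8)·(-4) + (1/2)·(-1) = 25/8.
If the smuggler plays Route-2, the inspector's expected payoff is (3/8)·12 + (1/8)·5 + (1/2)·1 = 45/8.
If the smuggler plays Route-3, the inspector's expected payoff is (3/8)·2 + (1/8)·(-3) + (1/2)·12 = 51/8.
The smuggler minimizes the inspector's payoff; the smallest is 25/8, so the best response is Route-1.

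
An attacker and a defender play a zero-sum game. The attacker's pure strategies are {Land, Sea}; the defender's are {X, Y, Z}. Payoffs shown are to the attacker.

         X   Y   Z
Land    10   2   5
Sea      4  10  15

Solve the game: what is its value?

46/7

Row minima: Land → 2, Sea → 4; maximin = 4.
Column maxima: X → 10, Y → 10, Z → 15; minimax = 10.
4 ≠ 10, so there is no saddle point; optimal play is mixed.
Z is strictly dominated by Y (it gives the attacker strictly more in every row), so the defender never plays it.
On the remaining 2×2 (Land, Sea vs X, Y):
Let the attacker play Land with probability p. Expected payoff against X: 10p + 4(1−p) = 6p + 4; against Y: 2p + 10(1−p) = −8p + 10.
Setting these equal: 6p + 4 = −8p + 10 ⇒ 14p = 6 ⇒ p = 3/7, and the value is (6)·(3/7) + 4 = 46/7.
For the defender: with q = P(X), equating Land's and Sea's payoffs gives 8q + 2 = −6q + 10 ⇒ q = 4/7.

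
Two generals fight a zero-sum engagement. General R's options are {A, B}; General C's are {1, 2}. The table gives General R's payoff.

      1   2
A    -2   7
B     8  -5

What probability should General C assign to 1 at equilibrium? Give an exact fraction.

Row minima: A → -2, B → -5; maximin = -2.
Column maxima: 1 → 8, 2 → 7; minimax = 7.
-2 ≠ 7, so there is no saddle point; optimal play is mixed.
Let General R play A with probability p. Expected payoff against 1: (-2)p + 8(1−p) = −10p + 8; against 2: 7p + (-5)(1−p) = 12p − 5.
Setting these equal: −10p + 8 = 12p − 5 ⇒ −22p = -13 ⇒ p = 13/22, and the value is (-10)·(13/22) + 8 = 23/11.
For General C: with q = P(1), equating A's and B's payoffs gives −9q + 7 = 13q − 5 ⇒ q = 6/11.

6/11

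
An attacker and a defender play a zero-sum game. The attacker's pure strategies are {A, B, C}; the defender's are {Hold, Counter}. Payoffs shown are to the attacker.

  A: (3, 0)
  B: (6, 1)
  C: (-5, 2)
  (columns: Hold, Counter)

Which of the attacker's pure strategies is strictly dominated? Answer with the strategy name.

B gives a strictly higher payoff than A against every column: 6 > 3, 1 > 0.
So A is strictly dominated and the attacker never plays it.

A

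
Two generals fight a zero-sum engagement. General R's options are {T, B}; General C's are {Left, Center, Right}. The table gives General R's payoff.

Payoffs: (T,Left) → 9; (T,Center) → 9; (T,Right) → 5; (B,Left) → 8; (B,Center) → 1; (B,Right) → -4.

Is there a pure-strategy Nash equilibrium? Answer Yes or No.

Row minima: T → 5, B → -4; maximin = 5.
Column maxima: Left → 9, Center → 9, Right → 5; minimax = 5.
maximin = minimax = 5, so a saddle point exists.

Yes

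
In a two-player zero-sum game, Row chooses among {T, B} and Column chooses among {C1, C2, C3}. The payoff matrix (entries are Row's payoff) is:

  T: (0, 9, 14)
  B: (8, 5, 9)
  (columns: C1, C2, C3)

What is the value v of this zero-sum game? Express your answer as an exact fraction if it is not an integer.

Row minima: T → 0, B → 5; maximin = 5.
Column maxima: C1 → 8, C2 → 9, C3 → 14; minimax = 8.
5 ≠ 8, so there is no saddle point; optimal play is mixed.
C3 is strictly dominated by C1 (it gives Row strictly more in every row), so Column never plays it.
On the remaining 2×2 (T, B vs C1, C2):
Let Row play T with probability p. Expected payoff against C1: 0p + 8(1−p) = −8p + 8; against C2: 9p + 5(1−p) = 4p + 5.
Setting these equal: −8p + 8 = 4p + 5 ⇒ −12p = -3 ⇒ p = 1/4, and the value is (-8)·(1/4) + 8 = 6.
For Column: with q = P(C1), equating T's and B's payoffs gives −9q + 9 = 3q + 5 ⇒ q = 1/3.

6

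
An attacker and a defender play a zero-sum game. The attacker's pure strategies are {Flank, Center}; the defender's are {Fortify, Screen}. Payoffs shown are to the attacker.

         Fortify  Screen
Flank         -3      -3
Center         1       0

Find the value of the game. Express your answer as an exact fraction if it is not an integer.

Row minima: Flank → -3, Center → 0; maximin = 0.
Column maxima: Fortify → 1, Screen → 0; minimax = 0.
Since maximin = minimax = 0, there is a saddle point and the value is 0.

0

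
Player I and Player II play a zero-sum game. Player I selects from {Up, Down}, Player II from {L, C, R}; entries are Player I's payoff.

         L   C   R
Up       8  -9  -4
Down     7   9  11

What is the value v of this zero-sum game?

135/19

Row minima: Up → -9, Down → 7; maximin = 7.
Column maxima: L → 8, C → 9, R → 11; minimax = 8.
7 ≠ 8, so there is no saddle point; optimal play is mixed.
R is strictly dominated by C (it gives Player I strictly more in every row), so Player II never plays it.
On the remaining 2×2 (Up, Down vs L, C):
Let Player I play Up with probability p. Expected payoff against L: 8p + 7(1−p) = p + 7; against C: (-9)p + 9(1−p) = −18p + 9.
Setting these equal: p + 7 = −18p + 9 ⇒ 19p = 2 ⇒ p = 2/19, and the value is (1)·(2/19) + 7 = 135/19.
For Player II: with q = P(L), equating Up's and Down's payoffs gives 17q − 9 = −2q + 9 ⇒ q = 18/19.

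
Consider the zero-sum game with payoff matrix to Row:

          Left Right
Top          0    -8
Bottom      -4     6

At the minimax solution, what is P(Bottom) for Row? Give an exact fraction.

4/9

Row minima: Top → -8, Bottom → -4; maximin = -4.
Column maxima: Left → 0, Right → 6; minimax = 0.
-4 ≠ 0, so there is no saddle point; optimal play is mixed.
Let Row play Top with probability p. Expected payoff against Left: 0p + (-4)(1−p) = 4p − 4; against Right: (-8)p + 6(1−p) = −14p + 6.
Setting these equal: 4p − 4 = −14p + 6 ⇒ 18p = 10 ⇒ p = 5/9, and the value is (4)·(5/9) − 4 = -16/9.
For Column: with q = P(Left), equating Top's and Bottom's payoffs gives 8q − 8 = −10q + 6 ⇒ q = 7/9.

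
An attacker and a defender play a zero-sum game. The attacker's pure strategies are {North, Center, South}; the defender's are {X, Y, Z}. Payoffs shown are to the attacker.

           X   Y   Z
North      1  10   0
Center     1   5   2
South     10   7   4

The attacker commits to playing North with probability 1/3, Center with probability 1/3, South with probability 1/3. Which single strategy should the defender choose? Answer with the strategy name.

Z

If the defender plays X, the attacker's expected payoff is (1/3)·1 + (1/3)·1 + (1/3)·10 = 4.
If the defender plays Y, the attacker's expected payoff is (1/3)·10 + (1/3)·5 + (1/3)·7 = 22/3.
If the defender plays Z, the attacker's expected payoff is (1/3)·0 + (1/3)·2 + (1/3)·4 = 2.
The defender minimizes the attacker's payoff; the smallest is 2, so the best response is Z.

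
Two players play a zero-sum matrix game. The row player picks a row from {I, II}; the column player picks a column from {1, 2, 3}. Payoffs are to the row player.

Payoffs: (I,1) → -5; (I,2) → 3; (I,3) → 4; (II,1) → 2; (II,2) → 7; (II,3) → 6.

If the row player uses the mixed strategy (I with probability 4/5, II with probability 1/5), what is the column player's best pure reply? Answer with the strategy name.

1

If the column player plays 1, the row player's expected payoff is (4/5)·(-5) + (1/5)·2 = -18/5.
If the column player plays 2, the row player's expected payoff is (4/5)·3 + (1/5)·7 = 19/5.
If the column player plays 3, the row player's expected payoff is (4/5)·4 + (1/5)·6 = 22/5.
The column player minimizes the row player's payoff; the smallest is -18/5, so the best response is 1.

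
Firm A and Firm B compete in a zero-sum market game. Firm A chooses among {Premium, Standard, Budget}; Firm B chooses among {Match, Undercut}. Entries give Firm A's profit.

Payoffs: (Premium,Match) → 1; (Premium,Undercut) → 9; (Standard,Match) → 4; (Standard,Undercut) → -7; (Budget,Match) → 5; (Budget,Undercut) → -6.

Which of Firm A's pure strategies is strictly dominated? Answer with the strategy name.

Standard

Budget gives a strictly higher payoff than Standard against every column: 5 > 4, -6 > -7.
So Standard is strictly dominated and Firm A never plays it.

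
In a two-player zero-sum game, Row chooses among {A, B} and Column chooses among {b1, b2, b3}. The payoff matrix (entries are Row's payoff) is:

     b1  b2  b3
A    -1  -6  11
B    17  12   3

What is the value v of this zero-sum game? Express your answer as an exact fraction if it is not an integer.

75/13

Row minima: A → -6, B → 3; maximin = 3.
Column maxima: b1 → 17, b2 → 12, b3 → 11; minimax = 11.
3 ≠ 11, so there is no saddle point; optimal play is mixed.
b1 is strictly dominated by b2 (it gives Row strictly more in every row), so Column never plays it.
On the remaining 2×2 (A, B vs b2, b3):
Let Row play A with probability p. Expected payoff against b2: (-6)p + 12(1−p) = −18p + 12; against b3: 11p + 3(1−p) = 8p + 3.
Setting these equal: −18p + 12 = 8p + 3 ⇒ −26p = -9 ⇒ p = 9/26, and the value is (-18)·(9/26) + 12 = 75/13.
For Column: with q = P(b2), equating A's and B's payoffs gives −17q + 11 = 9q + 3 ⇒ q = 4/13.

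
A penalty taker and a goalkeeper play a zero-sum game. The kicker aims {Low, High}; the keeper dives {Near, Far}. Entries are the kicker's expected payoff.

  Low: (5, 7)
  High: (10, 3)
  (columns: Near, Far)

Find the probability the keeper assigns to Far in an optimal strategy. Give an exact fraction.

5/9

Row minima: Low → 5, High → 3; maximin = 5.
Column maxima: Near → 10, Far → 7; minimax = 7.
5 ≠ 7, so there is no saddle point; optimal play is mixed.
Let the kicker play Low with probability p. Expected payoff against Near: 5p + 10(1−p) = −5p + 10; against Far: 7p + 3(1−p) = 4p + 3.
Setting these equal: −5p + 10 = 4p + 3 ⇒ −9p = -7 ⇒ p = 7/9, and the value is (-5)·(7/9) + 10 = 55/9.
For the keeper: with q = P(Near), equating Low's and High's payoffs gives −2q + 7 = 7q + 3 ⇒ q = 4/9.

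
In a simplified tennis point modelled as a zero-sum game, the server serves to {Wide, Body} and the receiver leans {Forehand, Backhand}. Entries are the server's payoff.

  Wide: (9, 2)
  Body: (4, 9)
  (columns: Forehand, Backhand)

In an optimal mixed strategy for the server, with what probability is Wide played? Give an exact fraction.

Row minima: Wide → 2, Body → 4; maximin = 4.
Column maxima: Forehand → 9, Backhand → 9; minimax = 9.
4 ≠ 9, so there is no saddle point; optimal play is mixed.
Let the server play Wide with probability p. Expected payoff against Forehand: 9p + 4(1−p) = 5p + 4; against Backhand: 2p + 9(1−p) = −7p + 9.
Setting these equal: 5p + 4 = −7p + 9 ⇒ 12p = 5 ⇒ p = 5/12, and the value is (5)·(5/12) + 4 = 73/12.
For the receiver: with q = P(Forehand), equating Wide's and Body's payoffs gives 7q + 2 = −5q + 9 ⇒ q = 7/12.

5/12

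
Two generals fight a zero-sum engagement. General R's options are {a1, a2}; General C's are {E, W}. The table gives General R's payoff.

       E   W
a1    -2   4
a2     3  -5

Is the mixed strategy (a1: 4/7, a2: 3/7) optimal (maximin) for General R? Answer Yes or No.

Against E this mix gives (4/7)·(-2) + (3/7)·3 = 1/7.
Against W this mix gives (4/7)·4 + (3/7)·(-5) = 1/7.
All of General C's active replies (E, W) yield 1/7, and no column does worse for General R. The mix makes General C indifferent and guarantees 1/7, so it is optimal.

Yes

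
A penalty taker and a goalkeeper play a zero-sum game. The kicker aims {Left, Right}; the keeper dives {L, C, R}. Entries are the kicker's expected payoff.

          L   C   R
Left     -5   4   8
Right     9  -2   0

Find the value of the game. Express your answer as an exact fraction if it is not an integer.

13/10

Row minima: Left → -5, Right → -2; maximin = -2.
Column maxima: L → 9, C → 4, R → 8; minimax = 4.
-2 ≠ 4, so there is no saddle point; optimal play is mixed.
R is strictly dominated by C (it gives the kicker strictly more in every row), so the keeper never plays it.
On the remaining 2×2 (Left, Right vs L, C):
Let the kicker play Left with probability p. Expected payoff against L: (-5)p + 9(1−p) = −14p + 9; against C: 4p + (-2)(1−p) = 6p − 2.
Setting these equal: −14p + 9 = 6p − 2 ⇒ −20p = -11 ⇒ p = 11/20, and the value is (-14)·(11/20) + 9 = 13/10.
For the keeper: with q = P(L), equating Left's and Right's payoffs gives −9q + 4 = 11q − 2 ⇒ q = 3/10.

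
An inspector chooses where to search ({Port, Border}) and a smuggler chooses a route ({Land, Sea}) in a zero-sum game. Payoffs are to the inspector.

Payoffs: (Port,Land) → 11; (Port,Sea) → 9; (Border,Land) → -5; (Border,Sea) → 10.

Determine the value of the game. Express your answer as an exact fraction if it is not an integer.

155/17

Row minima: Port → 9, Border → -5; maximin = 9.
Column maxima: Land → 11, Sea → 10; minimax = 10.
9 ≠ 10, so there is no saddle point; optimal play is mixed.
Let the inspector play Port with probability p. Expected payoff against Land: 11p + (-5)(1−p) = 16p − 5; against Sea: 9p + 10(1−p) = −p + 10.
Setting these equal: 16p − 5 = −p + 10 ⇒ 17p = 15 ⇒ p = 15/17, and the value is (16)·(15/17) − 5 = 155/17.
For the smuggler: with q = P(Land), equating Port's and Border's payoffs gives 2q + 9 = −15q + 10 ⇒ q = 1/17.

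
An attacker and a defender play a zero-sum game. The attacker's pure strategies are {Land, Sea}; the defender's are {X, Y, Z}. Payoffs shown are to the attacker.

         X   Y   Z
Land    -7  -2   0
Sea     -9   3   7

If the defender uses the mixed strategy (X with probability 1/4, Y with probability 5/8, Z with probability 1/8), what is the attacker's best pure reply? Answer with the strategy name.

Sea

Expected payoff of Land: (1/4)·(-7) + (5/8)·(-2) + (1/8)·0 = -3.
Expected payoff of Sea: (1/4)·(-9) + (5/8)·3 + (1/8)·7 = 1/2.
The largest is 1/2, so the attacker's best response is Sea.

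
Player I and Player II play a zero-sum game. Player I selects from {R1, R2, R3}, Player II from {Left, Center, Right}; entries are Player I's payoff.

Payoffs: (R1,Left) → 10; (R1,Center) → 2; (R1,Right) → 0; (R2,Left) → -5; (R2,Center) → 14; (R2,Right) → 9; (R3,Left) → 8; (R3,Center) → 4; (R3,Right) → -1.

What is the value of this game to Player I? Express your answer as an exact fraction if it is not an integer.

15/4

Row minima: R1 → 0, R2 → -5, R3 → -1; maximin = 0.
Column maxima: Left → 10, Center → 14, Right → 9; minimax = 9.
0 ≠ 9, so there is no saddle point; optimal play is mixed.
Center is strictly dominated by Right (it gives Player I strictly more in every row), so Player II never plays it.
With Center eliminated, R3 is strictly dominated by R1 (R1 gives Player I strictly more in every remaining column), so Player I never plays it.
On the remaining 2×2 (R1, R2 vs Left, Right):
Let Player I play R1 with probability p. Expected payoff against Left: 10p + (-5)(1−p) = 15p − 5; against Right: 0p + 9(1−p) = −9p + 9.
Setting these equal: 15p − 5 = −9p + 9 ⇒ 24p = 14 ⇒ p = 7/12, and the value is (15)·(7/12) − 5 = 15/4.
For Player II: with q = P(Left), equating R1's and R2's payoffs gives 10q = −14q + 9 ⇒ q = 3/8.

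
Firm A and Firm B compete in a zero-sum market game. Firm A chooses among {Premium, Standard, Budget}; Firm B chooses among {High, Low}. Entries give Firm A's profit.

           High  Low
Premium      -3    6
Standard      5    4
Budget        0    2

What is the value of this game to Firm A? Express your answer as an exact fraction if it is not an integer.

21/5

Row minima: Premium → -3, Standard → 4, Budget → 0; maximin = 4.
Column maxima: High → 5, Low → 6; minimax = 5.
4 ≠ 5, so there is no saddle point; optimal play is mixed.
Budget is strictly dominated by Standard, so Firm A never plays it.
On the remaining 2×2 (Premium, Standard vs High, Low):
Let Firm A play Premium with probability p. Expected payoff against High: (-3)p + 5(1−p) = −8p + 5; against Low: 6p + 4(1−p) = 2p + 4.
Setting these equal: −8p + 5 = 2p + 4 ⇒ −10p = -1 ⇒ p = 1/10, and the value is (-8)·(1/10) + 5 = 21/5.
For Firm B: with q = P(High), equating Premium's and Standard's payoffs gives −9q + 6 = q + 4 ⇒ q = 1/5.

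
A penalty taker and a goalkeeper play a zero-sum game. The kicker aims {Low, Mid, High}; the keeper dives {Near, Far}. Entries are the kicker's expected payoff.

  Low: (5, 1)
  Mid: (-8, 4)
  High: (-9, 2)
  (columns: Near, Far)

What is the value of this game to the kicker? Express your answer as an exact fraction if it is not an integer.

7/4

Row minima: Low → 1, Mid → -8, High → -9; maximin = 1.
Column maxima: Near → 5, Far → 4; minimax = 4.
1 ≠ 4, so there is no saddle point; optimal play is mixed.
High is strictly dominated by Mid, so the kicker never plays it.
On the remaining 2×2 (Low, Mid vs Near, Far):
Let the kicker play Low with probability p. Expected payoff against Near: 5p + (-8)(1−p) = 13p − 8; against Far: 1p + 4(1−p) = −3p + 4.
Setting these equal: 13p − 8 = −3p + 4 ⇒ 16p = 12 ⇒ p = 3/4, and the value is (13)·(3/4) − 8 = 7/4.
For the keeper: with q = P(Near), equating Low's and Mid's payoffs gives 4q + 1 = −12q + 4 ⇒ q = 3/16.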